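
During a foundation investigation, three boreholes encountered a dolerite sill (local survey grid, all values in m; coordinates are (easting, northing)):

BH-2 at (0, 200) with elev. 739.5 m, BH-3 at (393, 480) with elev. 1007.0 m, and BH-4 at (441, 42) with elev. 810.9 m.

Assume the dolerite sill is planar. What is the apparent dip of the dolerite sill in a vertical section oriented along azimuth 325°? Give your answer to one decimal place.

11.6°

Two edge vectors: BH-2→BH-3 = (393, 280, 267.5), BH-2→BH-4 = (441, -158, 71.4).
Normal n = (BH-2→BH-3) × (BH-2→BH-4) = (62257, 89907.3, -185574).
So ∂z/∂E = −n_x/n_z = 0.33548 and ∂z/∂N = −n_y/n_z = 0.48448.
Unit vector along 325° is (sin 325°, cos 325°) = (-0.5736, 0.8192).
Slope in that direction = a·(-0.5736) + b·(0.8192) = 0.20444.
Apparent dip = arctan|0.20444| = 11.6° (true dip is 30.5°, so apparent ≤ true as expected).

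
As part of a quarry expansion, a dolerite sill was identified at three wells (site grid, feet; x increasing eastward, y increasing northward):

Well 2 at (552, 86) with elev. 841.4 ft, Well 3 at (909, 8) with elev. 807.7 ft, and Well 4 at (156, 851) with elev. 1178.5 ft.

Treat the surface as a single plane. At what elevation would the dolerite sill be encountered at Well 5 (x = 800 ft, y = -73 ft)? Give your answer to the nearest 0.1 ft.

771.7 ft

Let the plane be z = a·x + b·y + c.
Well 3−Well 2: 357a − 78b = −33.7;  Well 4−Well 2: −396a + 765b = 337.1.
Solving gives a = 0.00212, b = 0.44175.
Then c = 841.4 − a·552 − b·86 = 802.24.
At (800, -73): z = 1.7 − 32.2 + 802.24 = 771.7 ft.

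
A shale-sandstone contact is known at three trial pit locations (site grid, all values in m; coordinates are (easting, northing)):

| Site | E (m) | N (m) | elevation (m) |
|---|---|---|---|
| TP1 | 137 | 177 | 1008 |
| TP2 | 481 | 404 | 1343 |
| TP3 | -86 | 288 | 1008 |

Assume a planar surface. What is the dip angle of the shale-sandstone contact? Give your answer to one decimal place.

Two edge vectors: TP1→TP2 = (344, 227, 335), TP1→TP3 = (-223, 111, 0).
Normal n = (TP1→TP2) × (TP1→TP3) = (-37185, -74705, 88805).
So ∂z/∂E = −n_x/n_z = 0.41873 and ∂z/∂N = −n_y/n_z = 0.84123.
Gradient magnitude |∇z| = √(a² + b²) = √(0.17533 + 0.70766) = 0.93968.
True dip = arctan(0.93968) = 43.2°, dipping toward SSW (azimuth ≈ 206°).

43.2°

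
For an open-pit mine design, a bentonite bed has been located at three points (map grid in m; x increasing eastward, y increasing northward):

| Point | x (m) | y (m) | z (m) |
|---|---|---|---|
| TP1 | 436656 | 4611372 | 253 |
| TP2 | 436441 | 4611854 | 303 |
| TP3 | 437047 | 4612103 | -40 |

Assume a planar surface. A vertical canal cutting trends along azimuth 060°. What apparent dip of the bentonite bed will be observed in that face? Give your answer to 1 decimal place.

26.9°

Let the plane be z = a·x + b·y + c.
TP2−TP1: −215a + 482b = 50;  TP3−TP1: 391a + 731b = −293.
Solving gives a = −0.51436, b = −0.12570.
Unit vector along 060° is (sin 60°, cos 60°) = (0.8660, 0.5000).
Slope in that direction = a·(0.8660) + b·(0.5000) = −0.50830.
Apparent dip = arctan|0.50830| = 26.9° (true dip is 27.9°, so apparent ≤ true as expected).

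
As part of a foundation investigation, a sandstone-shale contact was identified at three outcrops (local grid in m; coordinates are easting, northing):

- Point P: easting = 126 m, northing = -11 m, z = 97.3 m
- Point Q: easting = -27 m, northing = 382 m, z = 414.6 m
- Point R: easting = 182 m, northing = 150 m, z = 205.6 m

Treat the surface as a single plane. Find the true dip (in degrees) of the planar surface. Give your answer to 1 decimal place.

Let the plane be z = a·easting + b·northing + c.
Point Q−Point P: −153a + 393b = 317.3;  Point R−Point P: 56a + 161b = 108.3.
Solving gives a = −0.18274, b = 0.73623.
Gradient magnitude |∇z| = √(a² + b²) = √(0.03340 + 0.54204) = 0.75858.
True dip = arctan(0.75858) = 37.2°, dipping toward SSE (azimuth ≈ 166°).

37.2°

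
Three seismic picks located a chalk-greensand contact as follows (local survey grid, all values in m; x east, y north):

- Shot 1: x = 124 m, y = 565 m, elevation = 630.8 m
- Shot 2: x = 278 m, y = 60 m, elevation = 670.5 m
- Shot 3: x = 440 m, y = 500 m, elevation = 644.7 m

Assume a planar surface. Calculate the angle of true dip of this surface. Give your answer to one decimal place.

4.3°

Two edge vectors: Shot 1→Shot 2 = (154, -505, 39.7), Shot 1→Shot 3 = (316, -65, 13.9).
Normal n = (Shot 1→Shot 2) × (Shot 1→Shot 3) = (-4439, 10404.6, 149570).
So ∂z/∂x = −n_x/n_z = 0.02968 and ∂z/∂y = −n_y/n_z = −0.06956.
Gradient magnitude |∇z| = √(a² + b²) = √(0.00088 + 0.00484) = 0.07563.
True dip = arctan(0.07563) = 4.3°, dipping toward NNW (azimuth ≈ 337°).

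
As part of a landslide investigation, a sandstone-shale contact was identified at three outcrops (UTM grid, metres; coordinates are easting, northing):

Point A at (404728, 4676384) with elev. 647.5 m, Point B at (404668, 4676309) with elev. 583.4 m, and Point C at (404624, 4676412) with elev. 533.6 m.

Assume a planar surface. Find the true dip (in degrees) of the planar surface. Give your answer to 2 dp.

Let the plane be z = a·easting + b·northing + c.
Point B−Point A: −60a − 75b = −64.1;  Point C−Point A: −104a + 28b = −113.9.
Solving gives a = 1.09043, b = −0.01768.
Gradient magnitude |∇z| = √(a² + b²) = √(1.18904 + 0.00031) = 1.09058.
True dip = arctan(1.09058) = 47.48°, dipping toward W (azimuth ≈ 271°).

47.48°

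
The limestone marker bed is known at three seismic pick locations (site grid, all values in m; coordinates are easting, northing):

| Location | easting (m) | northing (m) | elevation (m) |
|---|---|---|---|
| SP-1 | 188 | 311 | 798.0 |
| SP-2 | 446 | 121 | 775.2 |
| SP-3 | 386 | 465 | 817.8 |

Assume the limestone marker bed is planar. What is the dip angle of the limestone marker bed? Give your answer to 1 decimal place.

7.1°

Two edge vectors: SP-1→SP-2 = (258, -190, -22.8), SP-1→SP-3 = (198, 154, 19.8).
Normal n = (SP-1→SP-2) × (SP-1→SP-3) = (-250.8, -9622.8, 77352).
So ∂z/∂easting = −n_x/n_z = 0.00324 and ∂z/∂northing = −n_y/n_z = 0.12440.
Gradient magnitude |∇z| = √(a² + b²) = √(0.00001 + 0.01548) = 0.12444.
True dip = arctan(0.12444) = 7.1°, dipping toward S (azimuth ≈ 181°).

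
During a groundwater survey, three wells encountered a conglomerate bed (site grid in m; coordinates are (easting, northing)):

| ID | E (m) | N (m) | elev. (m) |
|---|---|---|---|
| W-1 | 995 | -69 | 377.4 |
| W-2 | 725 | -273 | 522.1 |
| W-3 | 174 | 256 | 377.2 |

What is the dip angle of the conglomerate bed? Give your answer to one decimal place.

26.6°

Let the plane be z = a·E + b·N + c.
W-2−W-1: −270a − 204b = 144.7;  W-3−W-1: −821a + 325b = −0.2.
Solving gives a = −0.18409, b = −0.46566.
Gradient magnitude |∇z| = √(a² + b²) = √(0.03389 + 0.21684) = 0.50073.
True dip = arctan(0.50073) = 26.6°, dipping toward NNE (azimuth ≈ 022°).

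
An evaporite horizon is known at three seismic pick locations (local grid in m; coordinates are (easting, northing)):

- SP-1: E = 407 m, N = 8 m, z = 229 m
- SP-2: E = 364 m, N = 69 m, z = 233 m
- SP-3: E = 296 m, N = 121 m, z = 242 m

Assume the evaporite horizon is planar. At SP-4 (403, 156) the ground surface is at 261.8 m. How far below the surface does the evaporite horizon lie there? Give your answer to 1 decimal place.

Let the plane be z = a·E + b·N + c.
SP-2−SP-1: −43a + 61b = 4;  SP-3−SP-1: −111a + 113b = 13.
Solving gives a = −0.17835, b = −0.06015.
Then c = 229 − a·407 − b·8 = 302.07.
At (403, 156): z_contact = −71.87 − 9.38 + 302.07 = 220.81 m.
Depth below ground = 261.8 − 220.81 = 41.0 m.

41.0 m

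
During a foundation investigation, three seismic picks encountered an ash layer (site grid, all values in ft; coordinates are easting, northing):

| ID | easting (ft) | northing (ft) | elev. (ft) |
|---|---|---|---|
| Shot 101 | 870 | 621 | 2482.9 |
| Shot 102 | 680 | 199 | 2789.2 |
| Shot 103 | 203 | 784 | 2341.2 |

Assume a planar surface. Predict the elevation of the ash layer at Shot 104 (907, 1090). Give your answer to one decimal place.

Let the plane be z = a·easting + b·northing + c.
Shot 102−Shot 101: −190a − 422b = 306.3;  Shot 103−Shot 101: −667a + 163b = −141.7.
Solving gives a = 0.031591, b = −0.740053.
Then c = 2482.9 − a·870 − b·621 = 2914.99.
At (907, 1090): z = 28.7 − 806.7 + 2914.99 = 2137.0 ft.

2137.0 ft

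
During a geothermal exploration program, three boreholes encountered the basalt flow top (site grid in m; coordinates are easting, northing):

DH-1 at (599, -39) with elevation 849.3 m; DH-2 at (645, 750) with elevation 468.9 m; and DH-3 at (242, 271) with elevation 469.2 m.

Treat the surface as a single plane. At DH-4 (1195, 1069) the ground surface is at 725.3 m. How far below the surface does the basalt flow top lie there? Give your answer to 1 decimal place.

Let the plane be z = a·easting + b·northing + c.
DH-2−DH-1: 46a + 789b = −380.4;  DH-3−DH-1: −357a + 310b = −380.1.
Solving gives a = 0.614919, b = −0.517980.
Then c = 849.3 − a·599 − b·-39 = 460.76.
At (1195, 1069): z_contact = 734.83 − 553.72 + 460.76 = 641.87 m.
Depth below ground = 725.3 − 641.87 = 83.4 m.

83.4 m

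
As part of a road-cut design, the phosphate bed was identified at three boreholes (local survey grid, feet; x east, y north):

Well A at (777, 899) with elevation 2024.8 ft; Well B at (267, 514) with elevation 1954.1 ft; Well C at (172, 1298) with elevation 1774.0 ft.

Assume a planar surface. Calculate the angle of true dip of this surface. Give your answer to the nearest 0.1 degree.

Let the plane be z = a·x + b·y + c.
Well B−Well A: −510a − 385b = −70.7;  Well C−Well A: −605a + 399b = −250.8.
Solving gives a = 0.28589, b = −0.19508.
Gradient magnitude |∇z| = √(a² + b²) = √(0.08173 + 0.03806) = 0.34611.
True dip = arctan(0.34611) = 19.1°, dipping toward NW (azimuth ≈ 304°).

19.1°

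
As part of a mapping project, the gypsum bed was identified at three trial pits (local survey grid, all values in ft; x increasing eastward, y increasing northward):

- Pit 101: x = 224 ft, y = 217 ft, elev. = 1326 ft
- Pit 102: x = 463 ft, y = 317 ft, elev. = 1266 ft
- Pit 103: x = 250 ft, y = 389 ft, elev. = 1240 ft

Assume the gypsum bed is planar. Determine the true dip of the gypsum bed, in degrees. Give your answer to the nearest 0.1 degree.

26.3°

Two edge vectors: Pit 101→Pit 102 = (239, 100, -60), Pit 101→Pit 103 = (26, 172, -86).
Normal n = (Pit 101→Pit 102) × (Pit 101→Pit 103) = (1720, 18994, 38508).
So ∂z/∂x = −n_x/n_z = −0.04467 and ∂z/∂y = −n_y/n_z = −0.49325.
Gradient magnitude |∇z| = √(a² + b²) = √(0.00200 + 0.24329) = 0.49527.
True dip = arctan(0.49527) = 26.3°, dipping toward N (azimuth ≈ 005°).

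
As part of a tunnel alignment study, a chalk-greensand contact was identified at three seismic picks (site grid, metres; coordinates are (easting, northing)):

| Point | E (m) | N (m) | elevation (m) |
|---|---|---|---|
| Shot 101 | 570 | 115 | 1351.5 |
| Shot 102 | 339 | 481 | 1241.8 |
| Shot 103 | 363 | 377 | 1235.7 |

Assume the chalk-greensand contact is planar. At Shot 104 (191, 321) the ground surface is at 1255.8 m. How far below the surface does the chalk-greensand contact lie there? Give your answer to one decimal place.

Two edge vectors: Shot 101→Shot 102 = (-231, 366, -109.7), Shot 101→Shot 103 = (-207, 262, -115.8).
Normal n = (Shot 101→Shot 102) × (Shot 101→Shot 103) = (-13641.4, -4041.9, 15240).
So ∂z/∂E = −n_x/n_z = 0.89510 and ∂z/∂N = −n_y/n_z = 0.26522.
Intercept c from Shot 101: 1351.5 − 510.21 − 30.50 = 810.79.
At (191, 321): z_contact = 170.97 + 85.13 + 810.79 = 1066.89 m.
Depth below ground = 1255.8 − 1066.89 = 188.9 m.

188.9 m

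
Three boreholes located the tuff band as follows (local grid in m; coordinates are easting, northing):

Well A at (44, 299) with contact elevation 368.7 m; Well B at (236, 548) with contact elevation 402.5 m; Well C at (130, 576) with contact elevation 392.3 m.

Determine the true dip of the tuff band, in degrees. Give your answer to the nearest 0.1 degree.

6.9°

Let the plane be z = a·easting + b·northing + c.
Well B−Well A: 192a + 249b = 33.8;  Well C−Well A: 86a + 277b = 23.6.
Solving gives a = 0.10973, b = 0.05113.
Gradient magnitude |∇z| = √(a² + b²) = √(0.01204 + 0.00261) = 0.12106.
True dip = arctan(0.12106) = 6.9°, dipping toward WSW (azimuth ≈ 245°).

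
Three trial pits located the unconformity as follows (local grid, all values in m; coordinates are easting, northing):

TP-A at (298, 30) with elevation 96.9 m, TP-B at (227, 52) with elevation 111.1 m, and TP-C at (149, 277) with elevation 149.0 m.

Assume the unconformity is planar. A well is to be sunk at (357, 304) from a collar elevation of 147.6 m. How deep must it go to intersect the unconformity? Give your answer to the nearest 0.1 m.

30.0 m

Let the plane be z = a·easting + b·northing + c.
TP-B−TP-A: −71a + 22b = 14.2;  TP-C−TP-A: −149a + 247b = 52.1.
Solving gives a = −0.16559, b = 0.11104.
Then c = 96.9 − a·298 − b·30 = 142.92.
At (357, 304): z_contact = −59.12 + 33.76 + 142.92 = 117.55 m.
Depth below ground = 147.6 − 117.55 = 30.0 m.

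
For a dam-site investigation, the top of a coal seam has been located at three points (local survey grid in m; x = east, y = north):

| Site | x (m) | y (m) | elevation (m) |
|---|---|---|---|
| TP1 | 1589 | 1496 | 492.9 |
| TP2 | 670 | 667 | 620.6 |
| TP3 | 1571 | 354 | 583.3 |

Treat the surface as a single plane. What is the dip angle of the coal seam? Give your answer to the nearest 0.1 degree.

Let the plane be z = a·x + b·y + c.
TP2−TP1: −919a − 829b = 127.7;  TP3−TP1: −18a − 1142b = 90.4.
Solving gives a = −0.06852, b = −0.07808.
Gradient magnitude |∇z| = √(a² + b²) = √(0.00470 + 0.00610) = 0.10388.
True dip = arctan(0.10388) = 5.9°, dipping toward NE (azimuth ≈ 041°).

5.9°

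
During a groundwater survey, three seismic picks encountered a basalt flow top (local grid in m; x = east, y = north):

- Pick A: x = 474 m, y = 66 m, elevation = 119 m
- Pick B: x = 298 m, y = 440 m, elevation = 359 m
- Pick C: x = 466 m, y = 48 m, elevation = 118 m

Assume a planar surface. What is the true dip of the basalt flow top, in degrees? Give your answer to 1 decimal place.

36.0°

Let the plane be z = a·x + b·y + c.
Pick B−Pick A: −176a + 374b = 240;  Pick C−Pick A: −8a − 18b = −1.
Solving gives a = −0.64058, b = 0.34026.
Gradient magnitude |∇z| = √(a² + b²) = √(0.41035 + 0.11578) = 0.72534.
True dip = arctan(0.72534) = 36.0°, dipping toward ESE (azimuth ≈ 118°).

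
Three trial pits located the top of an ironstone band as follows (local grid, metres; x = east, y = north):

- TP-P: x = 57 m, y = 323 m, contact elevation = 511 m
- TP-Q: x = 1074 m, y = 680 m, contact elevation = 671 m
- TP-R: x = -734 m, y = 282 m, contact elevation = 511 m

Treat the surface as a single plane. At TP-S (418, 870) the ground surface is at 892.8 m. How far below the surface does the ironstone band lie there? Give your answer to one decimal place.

104.0 m

Let the plane be z = a·x + b·y + c.
TP-Q−TP-P: 1017a + 357b = 160;  TP-R−TP-P: −791a − 41b = 0.
Solving gives a = −0.027255, b = 0.525822.
Then c = 511 − a·57 − b·323 = 342.71.
At (418, 870): z_contact = −11.39 + 457.46 + 342.71 = 788.79 m.
Depth below ground = 892.8 − 788.79 = 104.0 m.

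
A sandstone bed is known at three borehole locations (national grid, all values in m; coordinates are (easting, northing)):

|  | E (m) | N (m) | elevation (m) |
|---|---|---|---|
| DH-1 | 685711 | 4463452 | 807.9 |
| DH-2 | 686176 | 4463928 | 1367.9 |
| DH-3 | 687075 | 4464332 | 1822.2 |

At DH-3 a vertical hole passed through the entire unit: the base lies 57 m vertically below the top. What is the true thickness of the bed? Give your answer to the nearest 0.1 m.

36.2 m

Two edge vectors: DH-1→DH-2 = (465, 476, 560), DH-1→DH-3 = (1364, 880, 1014.3).
Normal n = (DH-1→DH-2) × (DH-1→DH-3) = (-9993.2, 292190.5, -240064).
So ∂z/∂E = −n_x/n_z = −0.04163 and ∂z/∂N = −n_y/n_z = 1.21714.
|∇z| = √(a²+b²) = 1.21785, so dip δ = arctan(1.21785) = 50.61°.
True thickness = vertical thickness × cos δ = 57 × cos 50.61° = 36.2 m.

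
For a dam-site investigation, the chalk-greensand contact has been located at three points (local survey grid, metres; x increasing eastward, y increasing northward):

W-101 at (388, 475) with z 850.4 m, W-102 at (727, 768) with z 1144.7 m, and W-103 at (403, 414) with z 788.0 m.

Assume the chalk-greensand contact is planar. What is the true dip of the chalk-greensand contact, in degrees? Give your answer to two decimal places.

45.56°

Two edge vectors: W-101→W-102 = (339, 293, 294.3), W-101→W-103 = (15, -61, -62.4).
Normal n = (W-101→W-102) × (W-101→W-103) = (-330.9, 25568.1, -25074).
So ∂z/∂x = −n_x/n_z = −0.01320 and ∂z/∂y = −n_y/n_z = 1.01971.
Gradient magnitude |∇z| = √(a² + b²) = √(0.00017 + 1.03980) = 1.01979.
True dip = arctan(1.01979) = 45.56°, dipping toward S (azimuth ≈ 179°).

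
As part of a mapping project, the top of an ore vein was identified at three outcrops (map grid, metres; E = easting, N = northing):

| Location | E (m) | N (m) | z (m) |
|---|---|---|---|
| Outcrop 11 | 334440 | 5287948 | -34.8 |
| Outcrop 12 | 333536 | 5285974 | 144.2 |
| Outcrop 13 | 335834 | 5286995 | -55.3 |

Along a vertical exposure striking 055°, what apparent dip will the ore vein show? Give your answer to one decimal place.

Two edge vectors: Outcrop 11→Outcrop 12 = (-904, -1974, 179), Outcrop 11→Outcrop 13 = (1394, -953, -20.5).
Normal n = (Outcrop 11→Outcrop 12) × (Outcrop 11→Outcrop 13) = (211054, 230994, 3613268).
So ∂z/∂E = −n_x/n_z = −0.05841 and ∂z/∂N = −n_y/n_z = −0.06393.
Unit vector along 055° is (sin 55°, cos 55°) = (0.8192, 0.5736).
Slope in that direction = a·(0.8192) + b·(0.5736) = −0.08452.
Apparent dip = arctan|0.08452| = 4.8° (true dip is 4.9°, so apparent ≤ true as expected).

4.8°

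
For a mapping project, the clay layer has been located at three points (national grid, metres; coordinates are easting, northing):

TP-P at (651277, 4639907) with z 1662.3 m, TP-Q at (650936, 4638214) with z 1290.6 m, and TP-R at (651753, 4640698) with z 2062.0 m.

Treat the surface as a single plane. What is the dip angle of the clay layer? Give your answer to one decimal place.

35.7°

Two edge vectors: TP-P→TP-Q = (-341, -1693, -371.7), TP-P→TP-R = (476, 791, 399.7).
Normal n = (TP-P→TP-Q) × (TP-P→TP-R) = (-382677.4, -40631.5, 536137).
So ∂z/∂easting = −n_x/n_z = 0.71377 and ∂z/∂northing = −n_y/n_z = 0.07579.
Gradient magnitude |∇z| = √(a² + b²) = √(0.50946 + 0.00574) = 0.71778.
True dip = arctan(0.71778) = 35.7°, dipping toward W (azimuth ≈ 264°).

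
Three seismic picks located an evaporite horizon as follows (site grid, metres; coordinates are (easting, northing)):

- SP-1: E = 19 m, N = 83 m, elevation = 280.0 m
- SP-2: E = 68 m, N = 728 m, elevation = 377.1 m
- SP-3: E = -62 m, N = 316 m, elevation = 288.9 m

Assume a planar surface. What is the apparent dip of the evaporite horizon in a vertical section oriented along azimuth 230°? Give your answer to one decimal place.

16.0°

Let the plane be z = a·E + b·N + c.
SP-2−SP-1: 49a + 645b = 97.1;  SP-3−SP-1: −81a + 233b = 8.9.
Solving gives a = 0.26521, b = 0.13039.
Unit vector along 230° is (sin 230°, cos 230°) = (-0.7660, -0.6428).
Slope in that direction = a·(-0.7660) + b·(-0.6428) = −0.28698.
Apparent dip = arctan|0.28698| = 16.0° (true dip is 16.5°, so apparent ≤ true as expected).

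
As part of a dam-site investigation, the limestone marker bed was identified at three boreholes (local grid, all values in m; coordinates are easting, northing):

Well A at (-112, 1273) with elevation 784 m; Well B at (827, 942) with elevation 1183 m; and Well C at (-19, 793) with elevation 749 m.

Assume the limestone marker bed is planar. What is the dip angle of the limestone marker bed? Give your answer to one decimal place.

Two edge vectors: Well A→Well B = (939, -331, 399), Well A→Well C = (93, -480, -35).
Normal n = (Well A→Well B) × (Well A→Well C) = (203105, 69972, -419937).
So ∂z/∂easting = −n_x/n_z = 0.48366 and ∂z/∂northing = −n_y/n_z = 0.16662.
Gradient magnitude |∇z| = √(a² + b²) = √(0.23392 + 0.02776) = 0.51155.
True dip = arctan(0.51155) = 27.1°, dipping toward WSW (azimuth ≈ 251°).

27.1°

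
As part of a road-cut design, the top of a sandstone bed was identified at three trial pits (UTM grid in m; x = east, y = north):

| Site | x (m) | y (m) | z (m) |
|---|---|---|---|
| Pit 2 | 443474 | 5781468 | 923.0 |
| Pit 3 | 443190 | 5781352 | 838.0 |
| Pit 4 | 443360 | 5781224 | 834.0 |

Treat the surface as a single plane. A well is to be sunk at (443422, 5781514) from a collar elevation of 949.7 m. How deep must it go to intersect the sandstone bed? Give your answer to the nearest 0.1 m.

Let the plane be z = a·x + b·y + c.
Pit 3−Pit 2: −284a − 116b = −85;  Pit 4−Pit 2: −114a − 244b = −89.
Solving gives a = 0.185761164, b = 0.277964046.
Then c = 923 − a·443474 − b·5781468 = −1688497.48.
At (443422, 5781514): z_contact = 82370.59 + 1607053.02 − 1688497.48 = 926.13 m.
Depth below ground = 949.7 − 926.13 = 23.6 m.

23.6 m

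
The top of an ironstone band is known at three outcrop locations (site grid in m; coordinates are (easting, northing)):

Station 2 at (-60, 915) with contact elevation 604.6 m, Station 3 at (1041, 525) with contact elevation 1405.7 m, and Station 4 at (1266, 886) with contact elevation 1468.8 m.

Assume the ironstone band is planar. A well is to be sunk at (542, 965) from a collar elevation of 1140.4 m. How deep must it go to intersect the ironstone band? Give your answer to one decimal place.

157.9 m

Let the plane be z = a·E + b·N + c.
Station 3−Station 2: 1101a − 390b = 801.1;  Station 4−Station 2: 1326a − 29b = 864.2.
Solving gives a = 0.646742, b = −0.228302.
Then c = 604.6 − a·-60 − b·915 = 852.30.
At (542, 965): z_contact = 350.53 − 220.31 + 852.30 = 982.52 m.
Depth below ground = 1140.4 − 982.52 = 157.9 m.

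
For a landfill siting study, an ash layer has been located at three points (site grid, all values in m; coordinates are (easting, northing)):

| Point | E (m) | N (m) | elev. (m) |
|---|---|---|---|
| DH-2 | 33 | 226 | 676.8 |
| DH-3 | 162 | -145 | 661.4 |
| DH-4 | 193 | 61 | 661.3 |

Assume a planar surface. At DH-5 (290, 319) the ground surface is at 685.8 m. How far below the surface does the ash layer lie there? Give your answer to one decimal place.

Let the plane be z = a·E + b·N + c.
DH-3−DH-2: 129a − 371b = −15.4;  DH-4−DH-2: 160a − 165b = −15.5.
Solving gives a = −0.08429, b = 0.01220.
Then c = 676.8 − a·33 − b·226 = 676.82.
At (290, 319): z_contact = −24.45 + 3.89 + 676.82 = 656.27 m.
Depth below ground = 685.8 − 656.27 = 29.5 m.

29.5 m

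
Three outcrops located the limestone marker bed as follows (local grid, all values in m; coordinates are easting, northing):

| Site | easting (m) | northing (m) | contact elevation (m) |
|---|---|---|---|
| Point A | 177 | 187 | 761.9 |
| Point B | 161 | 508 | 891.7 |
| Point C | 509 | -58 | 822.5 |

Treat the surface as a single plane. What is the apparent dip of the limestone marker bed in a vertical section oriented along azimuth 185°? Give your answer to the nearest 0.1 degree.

25.2°

Two edge vectors: Point A→Point B = (-16, 321, 129.8), Point A→Point C = (332, -245, 60.6).
Normal n = (Point A→Point B) × (Point A→Point C) = (51253.6, 44063.2, -102652).
So ∂z/∂easting = −n_x/n_z = 0.49929 and ∂z/∂northing = −n_y/n_z = 0.42925.
Unit vector along 185° is (sin 185°, cos 185°) = (-0.0872, -0.9962).
Slope in that direction = a·(-0.0872) + b·(-0.9962) = −0.47113.
Apparent dip = arctan|0.47113| = 25.2° (true dip is 33.4°, so apparent ≤ true as expected).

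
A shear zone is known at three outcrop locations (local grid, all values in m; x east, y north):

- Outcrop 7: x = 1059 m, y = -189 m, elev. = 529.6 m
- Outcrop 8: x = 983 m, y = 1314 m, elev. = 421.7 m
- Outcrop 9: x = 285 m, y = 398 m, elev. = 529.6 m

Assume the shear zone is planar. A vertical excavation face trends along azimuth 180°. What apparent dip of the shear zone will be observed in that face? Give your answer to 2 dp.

Let the plane be z = a·x + b·y + c.
Outcrop 8−Outcrop 7: −76a + 1503b = −107.9;  Outcrop 9−Outcrop 7: −774a + 587b = 0.
Solving gives a = −0.05662, b = −0.07465.
Unit vector along 180° is (sin 180°, cos 180°) = (0.0000, -1.0000).
Slope in that direction = a·(0.0000) + b·(-1.0000) = 0.07465.
Apparent dip = arctan|0.07465| = 4.27° (true dip is 5.4°, so apparent ≤ true as expected).

4.27°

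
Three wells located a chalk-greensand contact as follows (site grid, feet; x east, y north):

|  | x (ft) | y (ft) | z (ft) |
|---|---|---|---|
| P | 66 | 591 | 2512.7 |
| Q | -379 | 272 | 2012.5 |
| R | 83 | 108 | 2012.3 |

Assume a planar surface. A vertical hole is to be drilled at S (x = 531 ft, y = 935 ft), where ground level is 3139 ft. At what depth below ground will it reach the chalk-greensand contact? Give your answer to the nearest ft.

92 ft

Let the plane be z = a·x + b·y + c.
Q−P: −445a − 319b = −500.2;  R−P: 17a − 483b = −500.4.
Solving gives a = 0.37198, b = 1.04912.
Then c = 2512.7 − a·66 − b·591 = 1868.12.
At (531, 935): z_contact = 197.5 + 980.9 + 1868.12 = 3046.6 ft.
Depth below ground = 3139 − 3046.6 = 92 ft.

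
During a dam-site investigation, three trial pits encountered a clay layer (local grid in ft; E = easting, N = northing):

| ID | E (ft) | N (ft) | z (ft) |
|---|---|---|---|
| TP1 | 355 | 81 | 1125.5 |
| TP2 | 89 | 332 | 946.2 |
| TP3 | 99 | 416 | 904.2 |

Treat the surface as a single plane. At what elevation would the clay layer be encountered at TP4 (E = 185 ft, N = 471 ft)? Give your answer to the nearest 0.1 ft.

Let the plane be z = a·E + b·N + c.
TP2−TP1: −266a + 251b = −179.3;  TP3−TP1: −256a + 335b = −221.3.
Solving gives a = 0.18183, b = −0.52165.
Then c = 1125.5 − a·355 − b·81 = 1103.20.
At (185, 471): z = 33.6 − 245.7 + 1103.20 = 891.1 ft.

891.1 ft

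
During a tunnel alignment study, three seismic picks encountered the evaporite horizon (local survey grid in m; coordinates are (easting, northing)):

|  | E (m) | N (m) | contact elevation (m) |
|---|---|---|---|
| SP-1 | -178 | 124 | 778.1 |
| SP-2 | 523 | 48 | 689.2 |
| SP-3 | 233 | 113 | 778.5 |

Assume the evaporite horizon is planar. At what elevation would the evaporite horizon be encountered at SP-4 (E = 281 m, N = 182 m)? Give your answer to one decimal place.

888.5 m

Two edge vectors: SP-1→SP-2 = (701, -76, -88.9), SP-1→SP-3 = (411, -11, 0.4).
Normal n = (SP-1→SP-2) × (SP-1→SP-3) = (-1008.3, -36818.3, 23525).
So ∂z/∂E = −n_x/n_z = 0.04286 and ∂z/∂N = −n_y/n_z = 1.56507.
Intercept c from SP-1: 778.1 + 7.63 − 194.07 = 591.66.
At (281, 182): z = 12.0 + 284.8 + 591.66 = 888.5 m.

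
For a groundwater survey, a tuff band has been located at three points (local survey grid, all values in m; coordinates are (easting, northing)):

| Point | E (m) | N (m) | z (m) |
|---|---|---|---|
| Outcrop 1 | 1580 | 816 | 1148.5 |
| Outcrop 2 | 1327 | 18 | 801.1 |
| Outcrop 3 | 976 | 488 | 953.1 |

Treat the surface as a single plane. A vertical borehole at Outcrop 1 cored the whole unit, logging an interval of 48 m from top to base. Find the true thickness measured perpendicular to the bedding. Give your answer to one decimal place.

Let the plane be z = a·E + b·N + c.
Outcrop 2−Outcrop 1: −253a − 798b = −347.4;  Outcrop 3−Outcrop 1: −604a − 328b = −195.4.
Solving gives a = 0.10522, b = 0.40198.
|∇z| = √(a²+b²) = 0.41552, so dip δ = arctan(0.41552) = 22.56°.
True thickness = vertical thickness × cos δ = 48 × cos 22.56° = 44.3 m.

44.3 m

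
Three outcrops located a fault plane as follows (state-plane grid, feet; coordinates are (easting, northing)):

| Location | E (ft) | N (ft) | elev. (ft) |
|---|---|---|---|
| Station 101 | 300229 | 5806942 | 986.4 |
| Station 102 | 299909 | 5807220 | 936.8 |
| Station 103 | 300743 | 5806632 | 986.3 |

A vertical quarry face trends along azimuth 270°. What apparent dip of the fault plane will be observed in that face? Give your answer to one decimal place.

19.4°

Two edge vectors: Station 101→Station 102 = (-320, 278, -49.6), Station 101→Station 103 = (514, -310, -0.1).
Normal n = (Station 101→Station 102) × (Station 101→Station 103) = (-15403.8, -25526.4, -43692).
So ∂z/∂E = −n_x/n_z = −0.35255 and ∂z/∂N = −n_y/n_z = −0.58424.
Unit vector along 270° is (sin 270°, cos 270°) = (-1.0000, -0.0000).
Slope in that direction = a·(-1.0000) + b·(-0.0000) = 0.35255.
Apparent dip = arctan|0.35255| = 19.4° (true dip is 34.3°, so apparent ≤ true as expected).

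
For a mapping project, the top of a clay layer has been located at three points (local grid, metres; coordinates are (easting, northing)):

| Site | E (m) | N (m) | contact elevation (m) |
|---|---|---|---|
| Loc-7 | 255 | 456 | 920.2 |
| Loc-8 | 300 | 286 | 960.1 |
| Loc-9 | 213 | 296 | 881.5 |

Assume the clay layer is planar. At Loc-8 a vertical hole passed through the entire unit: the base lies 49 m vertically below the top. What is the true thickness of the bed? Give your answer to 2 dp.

36.35 m

Two edge vectors: Loc-7→Loc-8 = (45, -170, 39.9), Loc-7→Loc-9 = (-42, -160, -38.7).
Normal n = (Loc-7→Loc-8) × (Loc-7→Loc-9) = (12963, 65.7, -14340).
So ∂z/∂E = −n_x/n_z = 0.90397 and ∂z/∂N = −n_y/n_z = 0.00458.
|∇z| = √(a²+b²) = 0.90399, so dip δ = arctan(0.90399) = 42.11°.
True thickness = vertical thickness × cos δ = 49 × cos 42.11° = 36.35 m.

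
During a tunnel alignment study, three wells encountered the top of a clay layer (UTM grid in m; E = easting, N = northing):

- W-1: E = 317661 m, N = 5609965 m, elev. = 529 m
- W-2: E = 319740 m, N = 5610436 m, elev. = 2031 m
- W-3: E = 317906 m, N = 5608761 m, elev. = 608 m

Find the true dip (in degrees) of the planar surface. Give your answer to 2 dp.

Let the plane be z = a·E + b·N + c.
W-2−W-1: 2079a + 471b = 1502;  W-3−W-1: 245a − 1204b = 79.
Solving gives a = 0.70483, b = 0.07781.
Gradient magnitude |∇z| = √(a² + b²) = √(0.49679 + 0.00605) = 0.70912.
True dip = arctan(0.70912) = 35.34°, dipping toward W (azimuth ≈ 264°).

35.34°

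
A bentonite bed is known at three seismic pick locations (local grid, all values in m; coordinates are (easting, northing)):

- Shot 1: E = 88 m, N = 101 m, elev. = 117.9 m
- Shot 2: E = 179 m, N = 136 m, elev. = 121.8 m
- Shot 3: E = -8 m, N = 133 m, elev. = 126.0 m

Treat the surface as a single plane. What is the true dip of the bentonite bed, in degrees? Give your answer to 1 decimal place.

Two edge vectors: Shot 1→Shot 2 = (91, 35, 3.9), Shot 1→Shot 3 = (-96, 32, 8.1).
Normal n = (Shot 1→Shot 2) × (Shot 1→Shot 3) = (158.7, -1111.5, 6272).
So ∂z/∂E = −n_x/n_z = −0.02530 and ∂z/∂N = −n_y/n_z = 0.17722.
Gradient magnitude |∇z| = √(a² + b²) = √(0.00064 + 0.03141) = 0.17901.
True dip = arctan(0.17901) = 10.1°, dipping toward S (azimuth ≈ 172°).

10.1°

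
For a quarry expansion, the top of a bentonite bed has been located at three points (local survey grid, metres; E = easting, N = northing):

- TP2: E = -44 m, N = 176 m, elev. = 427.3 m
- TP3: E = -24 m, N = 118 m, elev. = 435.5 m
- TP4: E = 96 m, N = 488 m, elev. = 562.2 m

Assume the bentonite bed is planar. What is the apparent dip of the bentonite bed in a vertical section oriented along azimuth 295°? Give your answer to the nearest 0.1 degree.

Two edge vectors: TP2→TP3 = (20, -58, 8.2), TP2→TP4 = (140, 312, 134.9).
Normal n = (TP2→TP3) × (TP2→TP4) = (-10382.6, -1550, 14360).
So ∂z/∂E = −n_x/n_z = 0.72302 and ∂z/∂N = −n_y/n_z = 0.10794.
Unit vector along 295° is (sin 295°, cos 295°) = (-0.9063, 0.4226).
Slope in that direction = a·(-0.9063) + b·(0.4226) = −0.60966.
Apparent dip = arctan|0.60966| = 31.4° (true dip is 36.2°, so apparent ≤ true as expected).

31.4°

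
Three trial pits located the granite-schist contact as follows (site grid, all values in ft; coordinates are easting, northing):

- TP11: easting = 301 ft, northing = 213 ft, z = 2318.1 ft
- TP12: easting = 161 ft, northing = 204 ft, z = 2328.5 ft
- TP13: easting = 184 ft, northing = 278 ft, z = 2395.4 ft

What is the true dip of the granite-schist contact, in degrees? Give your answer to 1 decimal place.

Let the plane be z = a·easting + b·northing + c.
TP12−TP11: −140a − 9b = 10.4;  TP13−TP11: −117a + 65b = 77.3.
Solving gives a = −0.13510, b = 0.94605.
Gradient magnitude |∇z| = √(a² + b²) = √(0.01825 + 0.89500) = 0.95564.
True dip = arctan(0.95564) = 43.7°, dipping toward S (azimuth ≈ 172°).

43.7°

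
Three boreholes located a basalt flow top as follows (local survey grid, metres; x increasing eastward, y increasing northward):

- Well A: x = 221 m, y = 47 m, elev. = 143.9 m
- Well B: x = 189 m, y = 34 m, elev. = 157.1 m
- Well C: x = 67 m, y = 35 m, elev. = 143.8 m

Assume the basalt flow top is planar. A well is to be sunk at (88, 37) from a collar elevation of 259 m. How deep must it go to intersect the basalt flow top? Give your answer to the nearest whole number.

Let the plane be z = a·x + b·y + c.
Well B−Well A: −32a − 13b = 13.2;  Well C−Well A: −154a − 12b = −0.1.
Solving gives a = 0.09870, b = −1.25834.
Then c = 143.9 − a·221 − b·47 = 181.23.
At (88, 37): z_contact = 8.7 − 46.6 + 181.23 = 143.4 m.
Depth below ground = 259 − 143.4 = 116 m.

116 m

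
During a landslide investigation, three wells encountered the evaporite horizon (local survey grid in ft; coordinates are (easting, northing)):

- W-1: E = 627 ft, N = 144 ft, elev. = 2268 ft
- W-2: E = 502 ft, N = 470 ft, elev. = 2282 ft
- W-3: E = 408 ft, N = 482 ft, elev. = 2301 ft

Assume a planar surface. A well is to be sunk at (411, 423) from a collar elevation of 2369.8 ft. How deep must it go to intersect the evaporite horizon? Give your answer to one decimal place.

Two edge vectors: W-1→W-2 = (-125, 326, 14), W-1→W-3 = (-219, 338, 33).
Normal n = (W-1→W-2) × (W-1→W-3) = (6026, 1059, 29144).
So ∂z/∂E = −n_x/n_z = −0.20677 and ∂z/∂N = −n_y/n_z = −0.03634.
Intercept c from W-1: 2268 + 129.64 + 5.23 = 2402.88.
At (411, 423): z_contact = −84.98 − 15.37 + 2402.88 = 2302.52 ft.
Depth below ground = 2369.8 − 2302.52 = 67.3 ft.

67.3 ft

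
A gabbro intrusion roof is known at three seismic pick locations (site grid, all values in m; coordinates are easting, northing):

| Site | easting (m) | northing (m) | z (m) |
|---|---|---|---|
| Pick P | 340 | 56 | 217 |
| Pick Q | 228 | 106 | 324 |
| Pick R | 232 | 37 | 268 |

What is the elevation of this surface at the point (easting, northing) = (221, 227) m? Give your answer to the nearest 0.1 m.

Let the plane be z = a·easting + b·northing + c.
Pick Q−Pick P: −112a + 50b = 107;  Pick R−Pick P: −108a − 19b = 51.
Solving gives a = −0.60879, b = 0.77630.
Then c = 217 − a·340 − b·56 = 380.52.
At (221, 227): z = −134.5 + 176.2 + 380.52 = 422.2 m.

422.2 m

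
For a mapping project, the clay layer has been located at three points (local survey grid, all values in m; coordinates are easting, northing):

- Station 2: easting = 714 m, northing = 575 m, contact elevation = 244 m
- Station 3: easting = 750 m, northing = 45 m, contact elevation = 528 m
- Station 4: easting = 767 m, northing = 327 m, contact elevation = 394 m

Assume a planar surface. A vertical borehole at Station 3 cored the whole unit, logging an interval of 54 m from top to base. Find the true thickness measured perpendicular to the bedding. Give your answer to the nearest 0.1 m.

44.4 m

Two edge vectors: Station 2→Station 3 = (36, -530, 284), Station 2→Station 4 = (53, -248, 150).
Normal n = (Station 2→Station 3) × (Station 2→Station 4) = (-9068, 9652, 19162).
So ∂z/∂easting = −n_x/n_z = 0.47323 and ∂z/∂northing = −n_y/n_z = −0.50371.
|∇z| = √(a²+b²) = 0.69113, so dip δ = arctan(0.69113) = 34.65°.
True thickness = vertical thickness × cos δ = 54 × cos 34.65° = 44.4 m.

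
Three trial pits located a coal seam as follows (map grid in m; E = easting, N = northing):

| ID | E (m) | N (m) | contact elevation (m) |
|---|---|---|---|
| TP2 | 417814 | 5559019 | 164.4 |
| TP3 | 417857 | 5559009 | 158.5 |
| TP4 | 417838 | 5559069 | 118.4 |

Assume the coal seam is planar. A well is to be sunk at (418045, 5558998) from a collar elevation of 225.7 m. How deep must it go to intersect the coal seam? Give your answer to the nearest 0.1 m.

Let the plane be z = a·E + b·N + c.
TP3−TP2: 43a − 10b = −5.9;  TP4−TP2: 24a + 50b = −46.
Solving gives a = −0.315899582, b = −0.768368201.
Then c = 164.4 − a·417814 − b·5559019 = 4403525.10.
At (418045, 5558998): z_contact = −132060.24 − 4271357.29 + 4403525.10 = 107.56 m.
Depth below ground = 225.7 − 107.56 = 118.1 m.

118.1 m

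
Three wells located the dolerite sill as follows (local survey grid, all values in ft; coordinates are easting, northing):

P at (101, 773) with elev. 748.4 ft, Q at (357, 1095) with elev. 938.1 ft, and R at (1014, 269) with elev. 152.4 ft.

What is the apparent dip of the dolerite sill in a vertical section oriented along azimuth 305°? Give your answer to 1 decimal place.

32.1°

Two edge vectors: P→Q = (256, 322, 189.7), P→R = (913, -504, -596).
Normal n = (P→Q) × (P→R) = (-96303.2, 325772.1, -423010).
So ∂z/∂easting = −n_x/n_z = −0.22766 and ∂z/∂northing = −n_y/n_z = 0.77013.
Unit vector along 305° is (sin 305°, cos 305°) = (-0.8192, 0.5736).
Slope in that direction = a·(-0.8192) + b·(0.5736) = 0.62822.
Apparent dip = arctan|0.62822| = 32.1° (true dip is 38.8°, so apparent ≤ true as expected).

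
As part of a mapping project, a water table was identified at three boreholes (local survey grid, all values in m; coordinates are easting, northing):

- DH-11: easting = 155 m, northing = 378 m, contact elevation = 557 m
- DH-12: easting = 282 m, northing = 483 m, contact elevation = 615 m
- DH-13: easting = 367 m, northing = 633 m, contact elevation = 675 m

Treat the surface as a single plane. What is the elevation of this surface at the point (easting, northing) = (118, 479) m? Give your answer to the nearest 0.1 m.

Two edge vectors: DH-11→DH-12 = (127, 105, 58), DH-11→DH-13 = (212, 255, 118).
Normal n = (DH-11→DH-12) × (DH-11→DH-13) = (-2400, -2690, 10125).
So ∂z/∂easting = −n_x/n_z = 0.23704 and ∂z/∂northing = −n_y/n_z = 0.26568.
Intercept c from DH-11: 557 − 36.74 − 100.43 = 419.83.
At (118, 479): z = 28.0 + 127.3 + 419.83 = 575.1 m.

575.1 m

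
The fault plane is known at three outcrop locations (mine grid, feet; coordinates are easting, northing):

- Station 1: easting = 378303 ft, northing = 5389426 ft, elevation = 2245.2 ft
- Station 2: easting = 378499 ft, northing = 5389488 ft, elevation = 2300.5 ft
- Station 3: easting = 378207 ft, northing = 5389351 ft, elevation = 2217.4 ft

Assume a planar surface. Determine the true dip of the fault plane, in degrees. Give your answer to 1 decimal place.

15.5°

Let the plane be z = a·easting + b·northing + c.
Station 2−Station 1: 196a + 62b = 55.3;  Station 3−Station 1: −96a − 75b = −27.8.
Solving gives a = 0.27708, b = 0.01600.
Gradient magnitude |∇z| = √(a² + b²) = √(0.07677 + 0.00026) = 0.27754.
True dip = arctan(0.27754) = 15.5°, dipping toward W (azimuth ≈ 267°).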